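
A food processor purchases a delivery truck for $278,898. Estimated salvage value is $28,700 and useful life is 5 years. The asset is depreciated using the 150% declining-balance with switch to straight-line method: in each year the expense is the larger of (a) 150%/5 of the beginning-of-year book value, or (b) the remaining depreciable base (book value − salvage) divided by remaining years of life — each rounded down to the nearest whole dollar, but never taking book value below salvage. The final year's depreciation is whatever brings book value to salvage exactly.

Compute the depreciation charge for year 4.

$33,481

Depreciable base = $278,898 − $28,700 = $250,198.
Year 1: DB = ⌊$278,898 × 150%/5⌋ = $83,669; SL = ⌊$250,198/5⌋ = $50,039 → take DB $83,669. Book value $195,229.
Year 2: DB = ⌊$195,229 × 150%/5⌋ = $58,568; SL = ⌊$166,529/4⌋ = $41,632 → take DB $58,568. Book value $136,661.
Year 3: DB = ⌊$136,661 × 150%/5⌋ = $40,998; SL = ⌊$107,961/3⌋ = $35,987 → take DB $40,998. Book value $95,663.
Year 4: DB = ⌊$95,663 × 150%/5⌋ = $28,698; SL = ⌊$66,963/2⌋ = $33,481 → take SL $33,481. Book value $62,182.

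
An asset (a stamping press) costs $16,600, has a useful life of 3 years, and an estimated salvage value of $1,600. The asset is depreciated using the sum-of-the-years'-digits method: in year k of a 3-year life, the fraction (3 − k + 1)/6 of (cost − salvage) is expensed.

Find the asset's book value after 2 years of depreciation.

Depreciable base = $16,600 − $1,600 = $15,000.
Sum of the years' digits = 3+2+1 = 6.
Year 1: $15,000 × 3/6 = $7,500. Book value $9,100.
Year 2: $15,000 × 2/6 = $5,000. Book value $4,100.

$4,100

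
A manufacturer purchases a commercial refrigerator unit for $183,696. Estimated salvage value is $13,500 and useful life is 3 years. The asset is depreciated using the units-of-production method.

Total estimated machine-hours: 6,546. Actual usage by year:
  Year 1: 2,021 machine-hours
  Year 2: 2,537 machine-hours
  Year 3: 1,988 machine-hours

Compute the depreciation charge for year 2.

Depreciable base = $183,696 − $13,500 = $170,196.
Rate = $170,196 / 6,546 machine-hours = $26 per machine-hour.
Year 1: 2,021 × $26 = $52,546. Book value $131,150.
Year 2: 2,537 × $26 = $65,962. Book value $65,188.

$65,962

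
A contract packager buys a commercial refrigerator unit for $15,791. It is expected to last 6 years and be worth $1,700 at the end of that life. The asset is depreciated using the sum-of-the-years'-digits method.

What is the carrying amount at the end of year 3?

Depreciable base = $15,791 − $1,700 = $14,091.
Sum of the years' digits = 6+5+4+3+2+1 = 21.
Year 1: $14,091 × 6/21 = $4,026. Book value $11,765.
Year 2: $14,091 × 5/21 = $3,355. Book value $8,410.
Year 3: $14,091 × 4/21 = $2,684. Book value $5,726.

$5,726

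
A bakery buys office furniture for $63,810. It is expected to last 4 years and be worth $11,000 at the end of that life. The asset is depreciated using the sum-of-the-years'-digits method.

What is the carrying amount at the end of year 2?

$26,843

Depreciable base = $63,810 − $11,000 = $52,810.
Sum of the years' digits = 4+3+2+1 = 10.
Year 1: $52,810 × 4/10 = $21,124. Book value $42,686.
Year 2: $52,810 × 3/10 = $15,843. Book value $26,843.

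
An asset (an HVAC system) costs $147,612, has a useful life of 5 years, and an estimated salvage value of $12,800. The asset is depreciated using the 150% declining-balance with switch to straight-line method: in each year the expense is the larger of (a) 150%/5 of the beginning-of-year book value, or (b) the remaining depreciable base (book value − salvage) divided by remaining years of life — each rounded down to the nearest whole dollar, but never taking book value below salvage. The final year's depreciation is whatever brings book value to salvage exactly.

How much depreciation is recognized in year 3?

Depreciable base = $147,612 − $12,800 = $134,812.
Year 1: DB = ⌊$147,612 × 150%/5⌋ = $44,283; SL = ⌊$134,812/5⌋ = $26,962 → take DB $44,283. Book value $103,329.
Year 2: DB = ⌊$103,329 × 150%/5⌋ = $30,998; SL = ⌊$90,529/4⌋ = $22,632 → take DB $30,998. Book value $72,331.
Year 3: DB = ⌊$72,331 × 150%/5⌋ = $21,699; SL = ⌊$59,531/3⌋ = $19,843 → take DB $21,699. Book value $50,632.

$21,699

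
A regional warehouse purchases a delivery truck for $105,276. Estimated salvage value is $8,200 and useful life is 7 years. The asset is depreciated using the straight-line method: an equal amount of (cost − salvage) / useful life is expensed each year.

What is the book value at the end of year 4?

Depreciable base = $105,276 − $8,200 = $97,076.
Annual expense = $97,076 / 7 = $13,868.
End of year 1: book value $91,408.
End of year 2: book value $77,540.
End of year 3: book value $63,672.
End of year 4: book value $49,804.

$49,804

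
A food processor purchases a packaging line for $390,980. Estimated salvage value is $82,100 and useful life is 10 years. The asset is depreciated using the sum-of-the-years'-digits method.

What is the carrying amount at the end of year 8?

Depreciable base = $390,980 − $82,100 = $308,880.
Sum of the years' digits = 10+9+8+7+6+5+4+3+2+1 = 55.
Year 1: $308,880 × 10/55 = $56,160. Book value $334,820.
Year 2: $308,880 × 9/55 = $50,544. Book value $284,276.
Year 3: $308,880 × 8/55 = $44,928. Book value $239,348.
Year 4: $308,880 × 7/55 = $39,312. Book value $200,036.
Year 5: $308,880 × 6/55 = $33,696. Book value $166,340.
Year 6: $308,880 × 5/55 = $28,080. Book value $138,260.
Year 7: $308,880 × 4/55 = $22,464. Book value $115,796.
Year 8: $308,880 × 3/55 = $16,848. Book value $98,948.

$98,948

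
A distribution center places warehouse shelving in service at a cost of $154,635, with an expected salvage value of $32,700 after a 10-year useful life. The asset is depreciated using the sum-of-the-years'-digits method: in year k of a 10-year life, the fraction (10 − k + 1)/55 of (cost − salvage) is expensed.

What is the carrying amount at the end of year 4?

Depreciable base = $154,635 − $32,700 = $121,935.
Sum of the years' digits = 10+9+8+7+6+5+4+3+2+1 = 55.
Year 1: $121,935 × 10/55 = $22,170. Book value $132,465.
Year 2: $121,935 × 9/55 = $19,953. Book value $112,512.
Year 3: $121,935 × 8/55 = $17,736. Book value $94,776.
Year 4: $121,935 × 7/55 = $15,519. Book value $79,257.

$79,257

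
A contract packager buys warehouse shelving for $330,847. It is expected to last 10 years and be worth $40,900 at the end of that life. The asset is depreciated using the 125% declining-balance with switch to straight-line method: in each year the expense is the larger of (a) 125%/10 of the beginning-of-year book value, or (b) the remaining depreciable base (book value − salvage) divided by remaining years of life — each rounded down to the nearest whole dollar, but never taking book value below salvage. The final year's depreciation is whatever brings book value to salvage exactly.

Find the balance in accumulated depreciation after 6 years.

Depreciable base = $330,847 − $40,900 = $289,947.
Year 1: DB = ⌊$330,847 × 125%/10⌋ = $41,355; SL = ⌊$289,947/10⌋ = $28,994 → take DB $41,355. Book value $289,492.
Year 2: DB = ⌊$289,492 × 125%/10⌋ = $36,186; SL = ⌊$248,592/9⌋ = $27,621 → take DB $36,186. Book value $253,306.
Year 3: DB = ⌊$253,306 × 125%/10⌋ = $31,663; SL = ⌊$212,406/8⌋ = $26,550 → take DB $31,663. Book value $221,643.
Year 4: DB = ⌊$221,643 × 125%/10⌋ = $27,705; SL = ⌊$180,743/7⌋ = $25,820 → take DB $27,705. Book value $193,938.
Year 5: DB = ⌊$193,938 × 125%/10⌋ = $24,242; SL = ⌊$153,038/6⌋ = $25,506 → take SL $25,506. Book value $168,432.
Year 6: DB = ⌊$168,432 × 125%/10⌋ = $21,054; SL = ⌊$127,532/5⌋ = $25,506 → take SL $25,506. Book value $142,926.
Accumulated through year 6 = $330,847 − $142,926 = $187,921.

$187,921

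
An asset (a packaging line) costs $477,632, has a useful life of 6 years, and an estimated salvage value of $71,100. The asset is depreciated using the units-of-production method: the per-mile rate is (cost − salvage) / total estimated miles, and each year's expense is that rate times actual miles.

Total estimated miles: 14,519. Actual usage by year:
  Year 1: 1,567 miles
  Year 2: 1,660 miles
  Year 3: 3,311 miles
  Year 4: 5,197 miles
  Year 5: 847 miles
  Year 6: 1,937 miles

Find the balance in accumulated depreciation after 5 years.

$352,296

Depreciable base = $477,632 − $71,100 = $406,532.
Rate = $406,532 / 14,519 miles = $28 per mile.
Year 1: 1,567 × $28 = $43,876. Book value $433,756.
Year 2: 1,660 × $28 = $46,480. Book value $387,276.
Year 3: 3,311 × $28 = $92,708. Book value $294,568.
Year 4: 5,197 × $28 = $145,516. Book value $149,052.
Year 5: 847 × $28 = $23,716. Book value $125,336.
Accumulated through year 5 = $477,632 − $125,336 = $352,296.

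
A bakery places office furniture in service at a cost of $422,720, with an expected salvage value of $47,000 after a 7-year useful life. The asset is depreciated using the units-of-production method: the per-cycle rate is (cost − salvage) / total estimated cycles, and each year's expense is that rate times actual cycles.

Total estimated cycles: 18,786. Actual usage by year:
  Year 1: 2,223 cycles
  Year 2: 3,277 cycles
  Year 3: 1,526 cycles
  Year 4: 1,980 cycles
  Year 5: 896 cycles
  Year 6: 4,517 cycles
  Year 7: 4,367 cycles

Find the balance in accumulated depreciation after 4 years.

Depreciable base = $422,720 − $47,000 = $375,720.
Rate = $375,720 / 18,786 cycles = $20 per cycle.
Year 1: 2,223 × $20 = $44,460. Book value $378,260.
Year 2: 3,277 × $20 = $65,540. Book value $312,720.
Year 3: 1,526 × $20 = $30,520. Book value $282,200.
Year 4: 1,980 × $20 = $39,600. Book value $242,600.
Accumulated through year 4 = $422,720 − $242,600 = $180,120.

$180,120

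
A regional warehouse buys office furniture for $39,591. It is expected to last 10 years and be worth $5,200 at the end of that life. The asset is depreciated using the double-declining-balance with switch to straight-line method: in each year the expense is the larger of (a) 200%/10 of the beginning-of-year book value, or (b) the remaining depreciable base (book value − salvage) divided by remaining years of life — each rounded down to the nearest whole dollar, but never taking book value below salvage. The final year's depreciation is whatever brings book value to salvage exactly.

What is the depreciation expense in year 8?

Depreciable base = $39,591 − $5,200 = $34,391.
Year 1: DB = ⌊$39,591 × 200%/10⌋ = $7,918; SL = ⌊$34,391/10⌋ = $3,439 → take DB $7,918. Book value $31,673.
Year 2: DB = ⌊$31,673 × 200%/10⌋ = $6,334; SL = ⌊$26,473/9⌋ = $2,941 → take DB $6,334. Book value $25,339.
Year 3: DB = ⌊$25,339 × 200%/10⌋ = $5,067; SL = ⌊$20,139/8⌋ = $2,517 → take DB $5,067. Book value $20,272.
Year 4: DB = ⌊$20,272 × 200%/10⌋ = $4,054; SL = ⌊$15,072/7⌋ = $2,153 → take DB $4,054. Book value $16,218.
Year 5: DB = ⌊$16,218 × 200%/10⌋ = $3,243; SL = ⌊$11,018/6⌋ = $1,836 → take DB $3,243. Book value $12,975.
Year 6: DB = ⌊$12,975 × 200%/10⌋ = $2,595; SL = ⌊$7,775/5⌋ = $1,555 → take DB $2,595. Book value $10,380.
Year 7: DB = ⌊$10,380 × 200%/10⌋ = $2,076; SL = ⌊$5,180/4⌋ = $1,295 → take DB $2,076. Book value $8,304.
Year 8: DB = ⌊$8,304 × 200%/10⌋ = $1,660; SL = ⌊$3,104/3⌋ = $1,034 → take DB $1,660. Book value $6,644.

$1,660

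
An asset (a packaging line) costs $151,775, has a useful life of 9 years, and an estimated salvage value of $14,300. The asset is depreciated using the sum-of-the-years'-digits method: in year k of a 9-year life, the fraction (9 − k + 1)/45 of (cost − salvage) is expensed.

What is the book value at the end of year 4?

Depreciable base = $151,775 − $14,300 = $137,475.
Sum of the years' digits = 9+8+7+6+5+4+3+2+1 = 45.
Year 1: $137,475 × 9/45 = $27,495. Book value $124,280.
Year 2: $137,475 × 8/45 = $24,440. Book value $99,840.
Year 3: $137,475 × 7/45 = $21,385. Book value $78,455.
Year 4: $137,475 × 6/45 = $18,330. Book value $60,125.

$60,125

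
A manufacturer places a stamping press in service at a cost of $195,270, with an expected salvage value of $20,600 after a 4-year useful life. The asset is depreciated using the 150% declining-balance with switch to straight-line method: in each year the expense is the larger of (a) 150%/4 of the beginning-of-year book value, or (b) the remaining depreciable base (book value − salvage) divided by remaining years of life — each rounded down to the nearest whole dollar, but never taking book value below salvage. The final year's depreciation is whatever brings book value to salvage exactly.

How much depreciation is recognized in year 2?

$45,766

Depreciable base = $195,270 − $20,600 = $174,670.
Year 1: DB = ⌊$195,270 × 150%/4⌋ = $73,226; SL = ⌊$174,670/4⌋ = $43,667 → take DB $73,226. Book value $122,044.
Year 2: DB = ⌊$122,044 × 150%/4⌋ = $45,766; SL = ⌊$101,444/3⌋ = $33,814 → take DB $45,766. Book value $76,278.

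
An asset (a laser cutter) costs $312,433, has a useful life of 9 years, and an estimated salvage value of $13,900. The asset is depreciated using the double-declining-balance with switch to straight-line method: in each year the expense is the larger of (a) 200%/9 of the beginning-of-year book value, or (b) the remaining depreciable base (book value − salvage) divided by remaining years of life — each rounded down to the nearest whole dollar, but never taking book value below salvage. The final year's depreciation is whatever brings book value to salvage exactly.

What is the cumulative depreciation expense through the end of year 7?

Depreciable base = $312,433 − $13,900 = $298,533.
Year 1: DB = ⌊$312,433 × 200%/9⌋ = $69,429; SL = ⌊$298,533/9⌋ = $33,170 → take DB $69,429. Book value $243,004.
Year 2: DB = ⌊$243,004 × 200%/9⌋ = $54,000; SL = ⌊$229,104/8⌋ = $28,638 → take DB $54,000. Book value $189,004.
Year 3: DB = ⌊$189,004 × 200%/9⌋ = $42,000; SL = ⌊$175,104/7⌋ = $25,014 → take DB $42,000. Book value $147,004.
Year 4: DB = ⌊$147,004 × 200%/9⌋ = $32,667; SL = ⌊$133,104/6⌋ = $22,184 → take DB $32,667. Book value $114,337.
Year 5: DB = ⌊$114,337 × 200%/9⌋ = $25,408; SL = ⌊$100,437/5⌋ = $20,087 → take DB $25,408. Book value $88,929.
Year 6: DB = ⌊$88,929 × 200%/9⌋ = $19,762; SL = ⌊$75,029/4⌋ = $18,757 → take DB $19,762. Book value $69,167.
Year 7: DB = ⌊$69,167 × 200%/9⌋ = $15,370; SL = ⌊$55,267/3⌋ = $18,422 → take SL $18,422. Book value $50,745.
Accumulated through year 7 = $312,433 − $50,745 = $261,688.

$261,688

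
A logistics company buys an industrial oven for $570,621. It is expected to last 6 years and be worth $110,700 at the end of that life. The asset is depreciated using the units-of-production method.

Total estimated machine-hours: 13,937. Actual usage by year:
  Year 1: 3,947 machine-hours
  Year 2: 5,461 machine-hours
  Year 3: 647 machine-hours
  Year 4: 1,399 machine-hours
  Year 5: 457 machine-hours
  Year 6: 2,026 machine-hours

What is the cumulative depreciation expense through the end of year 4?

Depreciable base = $570,621 − $110,700 = $459,921.
Rate = $459,921 / 13,937 machine-hours = $33 per machine-hour.
Year 1: 3,947 × $33 = $130,251. Book value $440,370.
Year 2: 5,461 × $33 = $180,213. Book value $260,157.
Year 3: 647 × $33 = $21,351. Book value $238,806.
Year 4: 1,399 × $33 = $46,167. Book value $192,639.
Accumulated through year 4 = $570,621 − $192,639 = $377,982.

$377,982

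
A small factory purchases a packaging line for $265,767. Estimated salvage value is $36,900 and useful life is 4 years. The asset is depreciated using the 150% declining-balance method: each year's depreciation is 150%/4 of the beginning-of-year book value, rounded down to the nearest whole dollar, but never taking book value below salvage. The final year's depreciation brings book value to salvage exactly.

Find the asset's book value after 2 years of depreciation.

Depreciable base = $265,767 − $36,900 = $228,867.
Year 1: ⌊$265,767 × 150%/4⌋ = $99,662. Book value $166,105.
Year 2: ⌊$166,105 × 150%/4⌋ = $62,289. Book value $103,816.

$103,816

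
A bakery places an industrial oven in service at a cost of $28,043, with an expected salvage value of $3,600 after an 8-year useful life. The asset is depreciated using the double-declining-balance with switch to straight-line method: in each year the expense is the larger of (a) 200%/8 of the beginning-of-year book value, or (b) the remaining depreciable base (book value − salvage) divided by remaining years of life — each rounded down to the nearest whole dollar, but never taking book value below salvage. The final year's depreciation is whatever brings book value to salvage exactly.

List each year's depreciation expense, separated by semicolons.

Depreciable base = $28,043 − $3,600 = $24,443.
Year 1: DB = ⌊$28,043 × 200%/8⌋ = $7,010; SL = ⌊$24,443/8⌋ = $3,055 → take DB $7,010. Book value $21,033.
Year 2: DB = ⌊$21,033 × 200%/8⌋ = $5,258; SL = ⌊$17,433/7⌋ = $2,490 → take DB $5,258. Book value $15,775.
Year 3: DB = ⌊$15,775 × 200%/8⌋ = $3,943; SL = ⌊$12,175/6⌋ = $2,029 → take DB $3,943. Book value $11,832.
Year 4: DB = ⌊$11,832 × 200%/8⌋ = $2,958; SL = ⌊$8,232/5⌋ = $1,646 → take DB $2,958. Book value $8,874.
Year 5: DB = ⌊$8,874 × 200%/8⌋ = $2,218; SL = ⌊$5,274/4⌋ = $1,318 → take DB $2,218. Book value $6,656.
Year 6: DB = ⌊$6,656 × 200%/8⌋ = $1,664; SL = ⌊$3,056/3⌋ = $1,018 → take DB $1,664. Book value $4,992.
Year 7: DB = ⌊$4,992 × 200%/8⌋ = $1,248; SL = ⌊$1,392/2⌋ = $696 → take DB $1,248. Book value $3,744.
Year 8 (final): $3,744 − $3,600 = $144. Book value $3,600.

$7,010; $5,258; $3,943; $2,958; $2,218; $1,664; $1,248; $144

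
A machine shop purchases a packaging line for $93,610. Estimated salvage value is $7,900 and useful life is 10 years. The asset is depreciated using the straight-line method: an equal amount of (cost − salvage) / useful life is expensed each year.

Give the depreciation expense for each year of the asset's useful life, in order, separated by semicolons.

$8,571; $8,571; $8,571; $8,571; $8,571; $8,571; $8,571; $8,571; $8,571; $8,571

Depreciable base = $93,610 − $7,900 = $85,710.
Annual expense = $85,710 / 10 = $8,571.
End of year 1: book value $85,039.
End of year 2: book value $76,468.
End of year 3: book value $67,897.
End of year 4: book value $59,326.
End of year 5: book value $50,755.
End of year 6: book value $42,184.
End of year 7: book value $33,613.
End of year 8: book value $25,042.
End of year 9: book value $16,471.
End of year 10: book value $7,900.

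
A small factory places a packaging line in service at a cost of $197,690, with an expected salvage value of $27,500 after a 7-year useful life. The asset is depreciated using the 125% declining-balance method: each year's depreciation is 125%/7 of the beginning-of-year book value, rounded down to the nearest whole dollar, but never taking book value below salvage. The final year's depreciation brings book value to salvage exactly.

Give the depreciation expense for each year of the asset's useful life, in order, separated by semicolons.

$35,301; $28,998; $23,819; $19,566; $16,072; $13,202; $33,232

Depreciable base = $197,690 − $27,500 = $170,190.
Year 1: ⌊$197,690 × 125%/7⌋ = $35,301. Book value $162,389.
Year 2: ⌊$162,389 × 125%/7⌋ = $28,998. Book value $133,391.
Year 3: ⌊$133,391 × 125%/7⌋ = $23,819. Book value $109,572.
Year 4: ⌊$109,572 × 125%/7⌋ = $19,566. Book value $90,006.
Year 5: ⌊$90,006 × 125%/7⌋ = $16,072. Book value $73,934.
Year 6: ⌊$73,934 × 125%/7⌋ = $13,202. Book value $60,732.
Year 7 (final): $60,732 − $27,500 = $33,232. Book value $27,500.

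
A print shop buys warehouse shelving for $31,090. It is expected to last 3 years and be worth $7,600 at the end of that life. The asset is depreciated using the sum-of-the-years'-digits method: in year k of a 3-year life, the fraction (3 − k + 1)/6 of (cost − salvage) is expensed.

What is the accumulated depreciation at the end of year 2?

$19,575

Depreciable base = $31,090 − $7,600 = $23,490.
Sum of the years' digits = 3+2+1 = 6.
Year 1: $23,490 × 3/6 = $11,745. Book value $19,345.
Year 2: $23,490 × 2/6 = $7,830. Book value $11,515.
Accumulated through year 2 = $31,090 − $11,515 = $19,575.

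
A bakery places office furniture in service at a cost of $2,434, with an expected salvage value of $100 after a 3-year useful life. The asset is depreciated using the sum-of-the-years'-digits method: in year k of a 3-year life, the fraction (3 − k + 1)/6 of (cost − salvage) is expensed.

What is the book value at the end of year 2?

$489

Depreciable base = $2,434 − $100 = $2,334.
Sum of the years' digits = 3+2+1 = 6.
Year 1: $2,334 × 3/6 = $1,167. Book value $1,267.
Year 2: $2,334 × 2/6 = $778. Book value $489.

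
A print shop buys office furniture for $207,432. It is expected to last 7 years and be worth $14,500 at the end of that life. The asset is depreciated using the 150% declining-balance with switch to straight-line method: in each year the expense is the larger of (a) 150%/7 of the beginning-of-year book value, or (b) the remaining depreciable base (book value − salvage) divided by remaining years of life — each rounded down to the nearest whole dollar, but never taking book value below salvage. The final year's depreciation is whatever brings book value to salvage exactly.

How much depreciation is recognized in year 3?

Depreciable base = $207,432 − $14,500 = $192,932.
Year 1: DB = ⌊$207,432 × 150%/7⌋ = $44,449; SL = ⌊$192,932/7⌋ = $27,561 → take DB $44,449. Book value $162,983.
Year 2: DB = ⌊$162,983 × 150%/7⌋ = $34,924; SL = ⌊$148,483/6⌋ = $24,747 → take DB $34,924. Book value $128,059.
Year 3: DB = ⌊$128,059 × 150%/7⌋ = $27,441; SL = ⌊$113,559/5⌋ = $22,711 → take DB $27,441. Book value $100,618.

$27,441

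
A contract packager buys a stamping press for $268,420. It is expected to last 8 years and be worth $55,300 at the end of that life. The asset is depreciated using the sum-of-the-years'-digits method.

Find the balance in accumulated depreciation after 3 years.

Depreciable base = $268,420 − $55,300 = $213,120.
Sum of the years' digits = 8+7+6+5+4+3+2+1 = 36.
Year 1: $213,120 × 8/36 = $47,360. Book value $221,060.
Year 2: $213,120 × 7/36 = $41,440. Book value $179,620.
Year 3: $213,120 × 6/36 = $35,520. Book value $144,100.
Accumulated through year 3 = $268,420 − $144,100 = $124,320.

$124,320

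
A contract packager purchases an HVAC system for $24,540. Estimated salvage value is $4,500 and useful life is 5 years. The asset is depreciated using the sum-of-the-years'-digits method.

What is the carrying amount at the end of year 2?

Depreciable base = $24,540 − $4,500 = $20,040.
Sum of the years' digits = 5+4+3+2+1 = 15.
Year 1: $20,040 × 5/15 = $6,680. Book value $17,860.
Year 2: $20,040 × 4/15 = $5,344. Book value $12,516.

$12,516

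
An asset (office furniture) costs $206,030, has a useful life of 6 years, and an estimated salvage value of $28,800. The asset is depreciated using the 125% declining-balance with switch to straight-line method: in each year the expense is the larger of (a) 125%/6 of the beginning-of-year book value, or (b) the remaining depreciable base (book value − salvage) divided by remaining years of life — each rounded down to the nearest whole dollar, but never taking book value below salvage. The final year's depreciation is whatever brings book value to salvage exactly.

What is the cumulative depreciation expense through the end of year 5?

Depreciable base = $206,030 − $28,800 = $177,230.
Year 1: DB = ⌊$206,030 × 125%/6⌋ = $42,922; SL = ⌊$177,230/6⌋ = $29,538 → take DB $42,922. Book value $163,108.
Year 2: DB = ⌊$163,108 × 125%/6⌋ = $33,980; SL = ⌊$134,308/5⌋ = $26,861 → take DB $33,980. Book value $129,128.
Year 3: DB = ⌊$129,128 × 125%/6⌋ = $26,901; SL = ⌊$100,328/4⌋ = $25,082 → take DB $26,901. Book value $102,227.
Year 4: DB = ⌊$102,227 × 125%/6⌋ = $21,297; SL = ⌊$73,427/3⌋ = $24,475 → take SL $24,475. Book value $77,752.
Year 5: DB = ⌊$77,752 × 125%/6⌋ = $16,198; SL = ⌊$48,952/2⌋ = $24,476 → take SL $24,476. Book value $53,276.
Accumulated through year 5 = $206,030 − $53,276 = $152,754.

$152,754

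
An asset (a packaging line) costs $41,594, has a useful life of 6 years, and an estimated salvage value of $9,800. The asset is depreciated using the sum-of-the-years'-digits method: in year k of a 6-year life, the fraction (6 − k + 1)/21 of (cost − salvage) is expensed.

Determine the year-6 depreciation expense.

Depreciable base = $41,594 − $9,800 = $31,794.
Sum of the years' digits = 6+5+4+3+2+1 = 21.
Year 1: $31,794 × 6/21 = $9,084. Book value $32,510.
Year 2: $31,794 × 5/21 = $7,570. Book value $24,940.
Year 3: $31,794 × 4/21 = $6,056. Book value $18,884.
Year 4: $31,794 × 3/21 = $4,542. Book value $14,342.
Year 5: $31,794 × 2/21 = $3,028. Book value $11,314.
Year 6: $31,794 × 1/21 = $1,514. Book value $9,800.

$1,514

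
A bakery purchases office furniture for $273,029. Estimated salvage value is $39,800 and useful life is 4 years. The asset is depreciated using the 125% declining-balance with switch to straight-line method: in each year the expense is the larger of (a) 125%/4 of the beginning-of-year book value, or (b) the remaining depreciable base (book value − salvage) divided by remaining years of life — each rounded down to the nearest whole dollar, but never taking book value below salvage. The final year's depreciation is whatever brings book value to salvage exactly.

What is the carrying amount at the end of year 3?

Depreciable base = $273,029 − $39,800 = $233,229.
Year 1: DB = ⌊$273,029 × 125%/4⌋ = $85,321; SL = ⌊$233,229/4⌋ = $58,307 → take DB $85,321. Book value $187,708.
Year 2: DB = ⌊$187,708 × 125%/4⌋ = $58,658; SL = ⌊$147,908/3⌋ = $49,302 → take DB $58,658. Book value $129,050.
Year 3: DB = ⌊$129,050 × 125%/4⌋ = $40,328; SL = ⌊$89,250/2⌋ = $44,625 → take SL $44,625. Book value $84,425.

$84,425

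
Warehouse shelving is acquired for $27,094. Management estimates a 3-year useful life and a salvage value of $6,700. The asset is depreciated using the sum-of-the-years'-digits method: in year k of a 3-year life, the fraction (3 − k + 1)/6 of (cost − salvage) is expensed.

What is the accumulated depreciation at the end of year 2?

Depreciable base = $27,094 − $6,700 = $20,394.
Sum of the years' digits = 3+2+1 = 6.
Year 1: $20,394 × 3/6 = $10,197. Book value $16,897.
Year 2: $20,394 × 2/6 = $6,798. Book value $10,099.
Accumulated through year 2 = $27,094 − $10,099 = $16,995.

$16,995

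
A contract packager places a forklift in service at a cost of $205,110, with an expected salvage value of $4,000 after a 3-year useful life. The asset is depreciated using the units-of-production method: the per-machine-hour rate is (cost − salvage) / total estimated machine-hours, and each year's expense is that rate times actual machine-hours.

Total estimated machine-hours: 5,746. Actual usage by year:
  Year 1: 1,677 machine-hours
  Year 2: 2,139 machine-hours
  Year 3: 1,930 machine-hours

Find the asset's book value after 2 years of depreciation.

$71,550

Depreciable base = $205,110 − $4,000 = $201,110.
Rate = $201,110 / 5,746 machine-hours = $35 per machine-hour.
Year 1: 1,677 × $35 = $58,695. Book value $146,415.
Year 2: 2,139 × $35 = $74,865. Book value $71,550.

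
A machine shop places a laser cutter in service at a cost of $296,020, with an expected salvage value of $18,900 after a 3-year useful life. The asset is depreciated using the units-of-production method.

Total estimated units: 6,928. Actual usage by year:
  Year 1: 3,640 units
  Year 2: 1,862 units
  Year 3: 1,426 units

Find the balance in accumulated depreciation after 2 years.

$220,080

Depreciable base = $296,020 − $18,900 = $277,120.
Rate = $277,120 / 6,928 units = $40 per unit.
Year 1: 3,640 × $40 = $145,600. Book value $150,420.
Year 2: 1,862 × $40 = $74,480. Book value $75,940.
Accumulated through year 2 = $296,020 − $75,940 = $220,080.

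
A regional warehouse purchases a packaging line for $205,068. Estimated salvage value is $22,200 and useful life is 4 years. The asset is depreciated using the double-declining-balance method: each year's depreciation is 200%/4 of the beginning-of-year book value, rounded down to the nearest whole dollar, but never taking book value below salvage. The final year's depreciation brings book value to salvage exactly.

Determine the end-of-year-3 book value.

$25,634

Depreciable base = $205,068 − $22,200 = $182,868.
Year 1: ⌊$205,068 × 200%/4⌋ = $102,534. Book value $102,534.
Year 2: ⌊$102,534 × 200%/4⌋ = $51,267. Book value $51,267.
Year 3: ⌊$51,267 × 200%/4⌋ = $25,633. Book value $25,634.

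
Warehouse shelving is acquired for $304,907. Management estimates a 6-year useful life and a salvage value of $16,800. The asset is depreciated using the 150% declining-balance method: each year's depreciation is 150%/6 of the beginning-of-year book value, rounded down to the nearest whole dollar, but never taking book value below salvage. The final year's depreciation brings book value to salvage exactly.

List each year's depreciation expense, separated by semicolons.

Depreciable base = $304,907 − $16,800 = $288,107.
Year 1: ⌊$304,907 × 150%/6⌋ = $76,226. Book value $228,681.
Year 2: ⌊$228,681 × 150%/6⌋ = $57,170. Book value $171,511.
Year 3: ⌊$171,511 × 150%/6⌋ = $42,877. Book value $128,634.
Year 4: ⌊$128,634 × 150%/6⌋ = $32,158. Book value $96,476.
Year 5: ⌊$96,476 × 150%/6⌋ = $24,119. Book value $72,357.
Year 6 (final): $72,357 − $16,800 = $55,557. Book value $16,800.

$76,226; $57,170; $42,877; $32,158; $24,119; $55,557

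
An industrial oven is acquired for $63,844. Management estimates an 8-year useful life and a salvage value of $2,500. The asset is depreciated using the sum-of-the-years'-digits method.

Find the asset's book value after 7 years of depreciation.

$4,204

Depreciable base = $63,844 − $2,500 = $61,344.
Sum of the years' digits = 8+7+6+5+4+3+2+1 = 36.
Year 1: $61,344 × 8/36 = $13,632. Book value $50,212.
Year 2: $61,344 × 7/36 = $11,928. Book value $38,284.
Year 3: $61,344 × 6/36 = $10,224. Book value $28,060.
Year 4: $61,344 × 5/36 = $8,520. Book value $19,540.
Year 5: $61,344 × 4/36 = $6,816. Book value $12,724.
Year 6: $61,344 × 3/36 = $5,112. Book value $7,612.
Year 7: $61,344 × 2/36 = $3,408. Book value $4,204.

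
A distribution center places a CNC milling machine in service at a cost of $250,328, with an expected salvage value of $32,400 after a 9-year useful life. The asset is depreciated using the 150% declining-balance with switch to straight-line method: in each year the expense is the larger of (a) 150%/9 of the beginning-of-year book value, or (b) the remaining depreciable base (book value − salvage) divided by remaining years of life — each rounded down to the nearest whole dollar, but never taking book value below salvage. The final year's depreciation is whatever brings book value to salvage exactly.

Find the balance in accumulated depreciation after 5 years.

$149,725

Depreciable base = $250,328 − $32,400 = $217,928.
Year 1: DB = ⌊$250,328 × 150%/9⌋ = $41,721; SL = ⌊$217,928/9⌋ = $24,214 → take DB $41,721. Book value $208,607.
Year 2: DB = ⌊$208,607 × 150%/9⌋ = $34,767; SL = ⌊$176,207/8⌋ = $22,025 → take DB $34,767. Book value $173,840.
Year 3: DB = ⌊$173,840 × 150%/9⌋ = $28,973; SL = ⌊$141,440/7⌋ = $20,205 → take DB $28,973. Book value $144,867.
Year 4: DB = ⌊$144,867 × 150%/9⌋ = $24,144; SL = ⌊$112,467/6⌋ = $18,744 → take DB $24,144. Book value $120,723.
Year 5: DB = ⌊$120,723 × 150%/9⌋ = $20,120; SL = ⌊$88,323/5⌋ = $17,664 → take DB $20,120. Book value $100,603.
Accumulated through year 5 = $250,328 − $100,603 = $149,725.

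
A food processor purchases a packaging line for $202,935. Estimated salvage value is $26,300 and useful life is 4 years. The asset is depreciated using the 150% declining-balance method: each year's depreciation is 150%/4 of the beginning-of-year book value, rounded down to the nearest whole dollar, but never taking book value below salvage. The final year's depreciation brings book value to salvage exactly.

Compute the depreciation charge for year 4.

$23,245

Depreciable base = $202,935 − $26,300 = $176,635.
Year 1: ⌊$202,935 × 150%/4⌋ = $76,100. Book value $126,835.
Year 2: ⌊$126,835 × 150%/4⌋ = $47,563. Book value $79,272.
Year 3: ⌊$79,272 × 150%/4⌋ = $29,727. Book value $49,545.
Year 4 (final): $49,545 − $26,300 = $23,245. Book value $26,300.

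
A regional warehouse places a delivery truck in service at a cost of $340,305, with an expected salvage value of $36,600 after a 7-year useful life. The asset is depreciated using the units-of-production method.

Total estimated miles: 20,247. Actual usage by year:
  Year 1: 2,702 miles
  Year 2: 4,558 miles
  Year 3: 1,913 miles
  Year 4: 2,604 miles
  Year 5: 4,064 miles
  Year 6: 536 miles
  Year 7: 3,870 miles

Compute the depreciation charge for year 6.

Depreciable base = $340,305 − $36,600 = $303,705.
Rate = $303,705 / 20,247 miles = $15 per mile.
Year 1: 2,702 × $15 = $40,530. Book value $299,775.
Year 2: 4,558 × $15 = $68,370. Book value $231,405.
Year 3: 1,913 × $15 = $28,695. Book value $202,710.
Year 4: 2,604 × $15 = $39,060. Book value $163,650.
Year 5: 4,064 × $15 = $60,960. Book value $102,690.
Year 6: 536 × $15 = $8,040. Book value $94,650.

$8,040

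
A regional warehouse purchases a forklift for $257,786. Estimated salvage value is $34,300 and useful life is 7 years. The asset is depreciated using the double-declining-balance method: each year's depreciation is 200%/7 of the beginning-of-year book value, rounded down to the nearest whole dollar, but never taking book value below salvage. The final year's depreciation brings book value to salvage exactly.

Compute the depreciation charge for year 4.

$26,841

Depreciable base = $257,786 − $34,300 = $223,486.
Year 1: ⌊$257,786 × 200%/7⌋ = $73,653. Book value $184,133.
Year 2: ⌊$184,133 × 200%/7⌋ = $52,609. Book value $131,524.
Year 3: ⌊$131,524 × 200%/7⌋ = $37,578. Book value $93,946.
Year 4: ⌊$93,946 × 200%/7⌋ = $26,841. Book value $67,105.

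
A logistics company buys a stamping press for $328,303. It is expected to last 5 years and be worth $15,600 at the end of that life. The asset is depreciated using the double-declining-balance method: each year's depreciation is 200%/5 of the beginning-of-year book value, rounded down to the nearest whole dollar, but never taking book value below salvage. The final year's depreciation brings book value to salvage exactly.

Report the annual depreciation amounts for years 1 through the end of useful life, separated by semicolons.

$131,321; $78,792; $47,276; $28,365; $26,949

Depreciable base = $328,303 − $15,600 = $312,703.
Year 1: ⌊$328,303 × 200%/5⌋ = $131,321. Book value $196,982.
Year 2: ⌊$196,982 × 200%/5⌋ = $78,792. Book value $118,190.
Year 3: ⌊$118,190 × 200%/5⌋ = $47,276. Book value $70,914.
Year 4: ⌊$70,914 × 200%/5⌋ = $28,365. Book value $42,549.
Year 5 (final): $42,549 − $15,600 = $26,949. Book value $15,600.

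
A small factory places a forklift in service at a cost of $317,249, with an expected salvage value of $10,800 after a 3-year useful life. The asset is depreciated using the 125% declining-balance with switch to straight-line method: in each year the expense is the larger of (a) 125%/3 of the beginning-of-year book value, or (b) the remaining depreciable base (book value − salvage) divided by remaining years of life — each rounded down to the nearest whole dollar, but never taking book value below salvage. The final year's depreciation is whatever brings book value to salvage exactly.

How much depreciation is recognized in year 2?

Depreciable base = $317,249 − $10,800 = $306,449.
Year 1: DB = ⌊$317,249 × 125%/3⌋ = $132,187; SL = ⌊$306,449/3⌋ = $102,149 → take DB $132,187. Book value $185,062.
Year 2: DB = ⌊$185,062 × 125%/3⌋ = $77,109; SL = ⌊$174,262/2⌋ = $87,131 → take SL $87,131. Book value $97,931.

$87,131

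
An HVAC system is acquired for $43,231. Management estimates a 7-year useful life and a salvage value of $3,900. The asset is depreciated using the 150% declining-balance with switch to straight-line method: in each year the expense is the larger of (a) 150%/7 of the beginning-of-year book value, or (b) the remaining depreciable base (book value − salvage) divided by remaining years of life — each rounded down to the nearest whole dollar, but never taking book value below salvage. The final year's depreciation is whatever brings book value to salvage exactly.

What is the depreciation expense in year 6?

$4,193

Depreciable base = $43,231 − $3,900 = $39,331.
Year 1: DB = ⌊$43,231 × 150%/7⌋ = $9,263; SL = ⌊$39,331/7⌋ = $5,618 → take DB $9,263. Book value $33,968.
Year 2: DB = ⌊$33,968 × 150%/7⌋ = $7,278; SL = ⌊$30,068/6⌋ = $5,011 → take DB $7,278. Book value $26,690.
Year 3: DB = ⌊$26,690 × 150%/7⌋ = $5,719; SL = ⌊$22,790/5⌋ = $4,558 → take DB $5,719. Book value $20,971.
Year 4: DB = ⌊$20,971 × 150%/7⌋ = $4,493; SL = ⌊$17,071/4⌋ = $4,267 → take DB $4,493. Book value $16,478.
Year 5: DB = ⌊$16,478 × 150%/7⌋ = $3,531; SL = ⌊$12,578/3⌋ = $4,192 → take SL $4,192. Book value $12,286.
Year 6: DB = ⌊$12,286 × 150%/7⌋ = $2,632; SL = ⌊$8,386/2⌋ = $4,193 → take SL $4,193. Book value $8,093.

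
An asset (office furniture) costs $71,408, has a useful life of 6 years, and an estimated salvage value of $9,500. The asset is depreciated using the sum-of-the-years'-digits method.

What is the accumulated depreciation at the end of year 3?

$44,220

Depreciable base = $71,408 − $9,500 = $61,908.
Sum of the years' digits = 6+5+4+3+2+1 = 21.
Year 1: $61,908 × 6/21 = $17,688. Book value $53,720.
Year 2: $61,908 × 5/21 = $14,740. Book value $38,980.
Year 3: $61,908 × 4/21 = $11,792. Book value $27,188.
Accumulated through year 3 = $71,408 − $27,188 = $44,220.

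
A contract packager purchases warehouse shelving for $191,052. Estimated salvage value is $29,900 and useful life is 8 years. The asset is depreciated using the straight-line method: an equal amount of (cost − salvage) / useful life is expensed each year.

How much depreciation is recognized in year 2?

$20,144

Depreciable base = $191,052 − $29,900 = $161,152.
Annual expense = $161,152 / 8 = $20,144.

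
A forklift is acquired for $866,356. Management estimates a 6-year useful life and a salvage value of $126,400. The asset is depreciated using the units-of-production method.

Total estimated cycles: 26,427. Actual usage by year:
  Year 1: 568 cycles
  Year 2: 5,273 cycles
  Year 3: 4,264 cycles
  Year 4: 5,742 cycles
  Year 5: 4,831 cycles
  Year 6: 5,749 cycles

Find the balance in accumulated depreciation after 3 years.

$282,940

Depreciable base = $866,356 − $126,400 = $739,956.
Rate = $739,956 / 26,427 cycles = $28 per cycle.
Year 1: 568 × $28 = $15,904. Book value $850,452.
Year 2: 5,273 × $28 = $147,644. Book value $702,808.
Year 3: 4,264 × $28 = $119,392. Book value $583,416.
Accumulated through year 3 = $866,356 − $583,416 = $282,940.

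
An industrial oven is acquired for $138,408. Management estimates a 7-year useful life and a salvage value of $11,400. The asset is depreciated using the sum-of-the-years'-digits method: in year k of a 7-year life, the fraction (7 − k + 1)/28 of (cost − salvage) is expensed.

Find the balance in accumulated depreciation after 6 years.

$122,472

Depreciable base = $138,408 − $11,400 = $127,008.
Sum of the years' digits = 7+6+5+4+3+2+1 = 28.
Year 1: $127,008 × 7/28 = $31,752. Book value $106,656.
Year 2: $127,008 × 6/28 = $27,216. Book value $79,440.
Year 3: $127,008 × 5/28 = $22,680. Book value $56,760.
Year 4: $127,008 × 4/28 = $18,144. Book value $38,616.
Year 5: $127,008 × 3/28 = $13,608. Book value $25,008.
Year 6: $127,008 × 2/28 = $9,072. Book value $15,936.
Accumulated through year 6 = $138,408 − $15,936 = $122,472.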